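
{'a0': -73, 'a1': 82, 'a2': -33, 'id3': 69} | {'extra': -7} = {'a0': -73, 'a1': 82, 'a2': -33, 'id3': 69, 'extra': -7}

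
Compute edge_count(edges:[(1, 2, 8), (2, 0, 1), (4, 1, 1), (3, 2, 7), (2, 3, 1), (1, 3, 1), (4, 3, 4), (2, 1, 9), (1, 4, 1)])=9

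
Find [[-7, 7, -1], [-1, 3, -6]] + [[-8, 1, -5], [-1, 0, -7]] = [[-15, 8, -6], [-2, 3, -13]]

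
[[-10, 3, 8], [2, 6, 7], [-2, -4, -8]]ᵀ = [[-10, 2, -2], [3, 6, -4], [8, 7, -8]]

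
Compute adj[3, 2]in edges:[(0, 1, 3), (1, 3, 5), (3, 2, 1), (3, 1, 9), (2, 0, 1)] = 1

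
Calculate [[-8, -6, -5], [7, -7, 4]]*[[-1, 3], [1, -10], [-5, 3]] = [[27, 21], [-34, 103]]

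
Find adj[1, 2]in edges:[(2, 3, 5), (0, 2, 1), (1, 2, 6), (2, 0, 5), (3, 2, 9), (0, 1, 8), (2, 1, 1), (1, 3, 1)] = 6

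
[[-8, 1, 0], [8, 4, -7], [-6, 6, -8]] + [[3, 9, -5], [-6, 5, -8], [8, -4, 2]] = [[-5, 10, -5], [2, 9, -15], [2, 2, -6]]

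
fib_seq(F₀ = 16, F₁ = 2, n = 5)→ [16, 2, 18, 20, 38]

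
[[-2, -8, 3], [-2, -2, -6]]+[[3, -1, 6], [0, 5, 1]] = [[1, -9, 9], [-2, 3, -5]]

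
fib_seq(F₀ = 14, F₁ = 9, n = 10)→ [14, 9, 23, 32, 55, 87, 142, 229, 371, 600]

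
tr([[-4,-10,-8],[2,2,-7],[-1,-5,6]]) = 4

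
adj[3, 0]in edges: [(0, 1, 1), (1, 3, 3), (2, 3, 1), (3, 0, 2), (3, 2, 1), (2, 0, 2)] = 2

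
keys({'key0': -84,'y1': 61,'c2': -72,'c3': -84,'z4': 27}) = ['key0', 'y1', 'c2', 'c3', 'z4']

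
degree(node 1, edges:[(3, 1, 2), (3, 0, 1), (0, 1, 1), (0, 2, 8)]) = 2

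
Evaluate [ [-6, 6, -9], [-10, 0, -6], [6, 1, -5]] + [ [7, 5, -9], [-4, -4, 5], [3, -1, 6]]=[[1, 11, -18], [-14, -4, -1], [9, 0, 1]]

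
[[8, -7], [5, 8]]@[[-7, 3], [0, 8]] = C[0][0] = (8)*(-7) + (-7)*(0) = -56
C[0][1] = (8)*(3) + (-7)*(8) = -32
C[1][0] = (5)*(-7) + (8)*(0) = -35
C[1][1] = (5)*(3) + (8)*(8) = 79
= [[-56, -32], [-35, 79]]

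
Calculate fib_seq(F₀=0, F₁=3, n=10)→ [0, 3, 3, 6, 9, 15, 24, 39, 63, 102]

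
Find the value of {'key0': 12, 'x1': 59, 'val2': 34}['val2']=34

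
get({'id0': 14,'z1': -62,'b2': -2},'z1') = -62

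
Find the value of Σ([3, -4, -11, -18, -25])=3 + (-4) + (-11) + (-18) + (-25)
= -55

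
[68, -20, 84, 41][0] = 68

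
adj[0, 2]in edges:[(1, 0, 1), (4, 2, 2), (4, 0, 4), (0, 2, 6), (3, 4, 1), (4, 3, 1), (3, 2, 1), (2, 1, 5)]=6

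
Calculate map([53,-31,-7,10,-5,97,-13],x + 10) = 53+10=63, -31+10=-21, -7+10=3, 10+10=20, -5+10=5, 97+10=107, -13+10=-3
= [63, -21, 3, 20, 5, 107, -3]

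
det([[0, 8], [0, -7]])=(0)*(-7) - (8)*(0)
= 0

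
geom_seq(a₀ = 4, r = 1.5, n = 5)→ a_0 = 4*1.5^0 = 4.0
a_1 = 4*1.5^1 = 6.0
a_2 = 4*1.5^2 = 9.0
...
= [4.0, 6.0, 9.0, 13.5, 20.25]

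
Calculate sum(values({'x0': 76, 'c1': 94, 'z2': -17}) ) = 153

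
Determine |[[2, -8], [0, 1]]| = 2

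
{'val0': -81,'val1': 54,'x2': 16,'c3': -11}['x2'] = 16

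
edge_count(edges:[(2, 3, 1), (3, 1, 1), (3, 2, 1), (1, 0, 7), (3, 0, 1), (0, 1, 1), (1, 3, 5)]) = 7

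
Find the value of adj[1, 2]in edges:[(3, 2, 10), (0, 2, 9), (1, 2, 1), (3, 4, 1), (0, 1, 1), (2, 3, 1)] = 1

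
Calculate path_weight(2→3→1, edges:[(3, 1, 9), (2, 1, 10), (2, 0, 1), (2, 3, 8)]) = 17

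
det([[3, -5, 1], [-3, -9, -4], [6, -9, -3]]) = 219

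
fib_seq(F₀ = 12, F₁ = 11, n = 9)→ [12, 11, 23, 34, 57, 91, 148, 239, 387]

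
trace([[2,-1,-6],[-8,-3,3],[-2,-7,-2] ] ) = diagonal: 2 + (-3) + (-2)
= -3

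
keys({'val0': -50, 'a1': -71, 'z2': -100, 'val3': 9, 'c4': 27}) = ['val0', 'a1', 'z2', 'val3', 'c4']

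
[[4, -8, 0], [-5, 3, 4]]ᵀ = [[4, -5], [-8, 3], [0, 4]]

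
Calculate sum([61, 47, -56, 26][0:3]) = 52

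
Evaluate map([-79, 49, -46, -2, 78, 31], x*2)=[-158, 98, -92, -4, 156, 62]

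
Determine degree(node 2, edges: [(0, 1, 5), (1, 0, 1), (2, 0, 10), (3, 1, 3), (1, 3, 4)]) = incident: (2,0)
= 1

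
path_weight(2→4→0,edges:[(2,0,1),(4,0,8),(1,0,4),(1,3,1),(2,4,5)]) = 13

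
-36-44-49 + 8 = -121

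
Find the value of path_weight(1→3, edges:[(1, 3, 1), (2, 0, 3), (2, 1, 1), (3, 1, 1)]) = 1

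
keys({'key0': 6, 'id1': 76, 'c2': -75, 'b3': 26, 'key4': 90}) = ['key0', 'id1', 'c2', 'b3', 'key4']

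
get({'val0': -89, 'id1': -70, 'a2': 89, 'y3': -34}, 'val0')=-89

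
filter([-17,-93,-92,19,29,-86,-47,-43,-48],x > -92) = [-17, 19, 29, -86, -47, -43, -48]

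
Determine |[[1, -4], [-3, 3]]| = -9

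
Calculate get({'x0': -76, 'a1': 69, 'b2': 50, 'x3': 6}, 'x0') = -76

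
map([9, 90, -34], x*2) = [18, 180, -68]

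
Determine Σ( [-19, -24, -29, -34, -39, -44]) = (-19) + (-24) + (-29) + (-34) + (-39) + (-44)
= -189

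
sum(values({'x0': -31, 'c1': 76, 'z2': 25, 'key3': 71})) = 141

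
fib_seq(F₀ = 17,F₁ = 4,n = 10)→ F_2 = F_1 + F_0 = 21
F_3 = F_2 + F_1 = 25
F_4 = F_3 + F_2 = 46
...
= [17, 4, 21, 25, 46, 71, 117, 188, 305, 493]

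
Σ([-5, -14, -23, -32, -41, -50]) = -165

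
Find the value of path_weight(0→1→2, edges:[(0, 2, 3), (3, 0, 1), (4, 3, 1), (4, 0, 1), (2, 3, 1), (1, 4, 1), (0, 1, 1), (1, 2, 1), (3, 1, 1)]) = w(0→1)=1 + w(1→2)=1
= 2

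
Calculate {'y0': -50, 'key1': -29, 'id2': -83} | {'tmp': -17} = {'y0': -50, 'key1': -29, 'id2': -83, 'tmp': -17}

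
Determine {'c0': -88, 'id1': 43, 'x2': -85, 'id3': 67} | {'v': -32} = {'c0': -88, 'id1': 43, 'x2': -85, 'id3': 67, 'v': -32}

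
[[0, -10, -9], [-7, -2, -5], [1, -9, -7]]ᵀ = [[0, -7, 1], [-10, -2, -9], [-9, -5, -7]]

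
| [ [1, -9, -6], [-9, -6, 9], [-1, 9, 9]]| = (1)*(1)*det([[-6, 9], [9, 9]]) + (-1)*(-9)*det([[-9, 9], [-1, 9]]) + (1)*(-6)*det([[-9, -6], [-1, 9]])
= -135 + -648 + 522
= -261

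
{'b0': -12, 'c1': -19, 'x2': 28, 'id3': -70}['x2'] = 28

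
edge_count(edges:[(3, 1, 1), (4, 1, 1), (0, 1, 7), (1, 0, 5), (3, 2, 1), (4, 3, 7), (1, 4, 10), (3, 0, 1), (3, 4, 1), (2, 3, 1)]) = 10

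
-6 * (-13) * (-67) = -5226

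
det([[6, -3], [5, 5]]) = 45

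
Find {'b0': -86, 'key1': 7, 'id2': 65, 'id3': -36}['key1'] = 7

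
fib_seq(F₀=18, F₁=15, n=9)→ [18, 15, 33, 48, 81, 129, 210, 339, 549]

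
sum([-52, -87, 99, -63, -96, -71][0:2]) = -139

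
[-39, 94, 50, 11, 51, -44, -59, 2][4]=51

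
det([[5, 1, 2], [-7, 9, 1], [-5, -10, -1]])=223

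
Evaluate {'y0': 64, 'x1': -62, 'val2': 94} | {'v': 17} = {'y0': 64, 'x1': -62, 'val2': 94, 'v': 17}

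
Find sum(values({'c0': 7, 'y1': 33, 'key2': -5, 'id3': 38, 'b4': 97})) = 170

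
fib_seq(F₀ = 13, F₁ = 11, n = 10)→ [13, 11, 24, 35, 59, 94, 153, 247, 400, 647]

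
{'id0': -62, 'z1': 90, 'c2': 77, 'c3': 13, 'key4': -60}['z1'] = 90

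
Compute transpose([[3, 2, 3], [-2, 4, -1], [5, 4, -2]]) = [[3, -2, 5], [2, 4, 4], [3, -1, -2]]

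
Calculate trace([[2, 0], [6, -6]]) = diagonal: 2 + (-6)
= -4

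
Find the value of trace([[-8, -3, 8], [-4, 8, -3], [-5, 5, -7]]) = -7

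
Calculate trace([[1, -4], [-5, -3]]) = -2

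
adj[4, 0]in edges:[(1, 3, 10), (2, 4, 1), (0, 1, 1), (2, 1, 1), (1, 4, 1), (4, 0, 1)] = 1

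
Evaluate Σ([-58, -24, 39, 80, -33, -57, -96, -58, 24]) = (-58) + (-24) + 39 + 80 + (-33) + (-57) + (-96) + (-58) + 24
= -183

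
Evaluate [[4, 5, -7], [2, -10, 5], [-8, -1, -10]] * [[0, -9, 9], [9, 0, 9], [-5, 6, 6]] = C[0][0] = (4)*(0) + (5)*(9) + (-7)*(-5) = 80
C[0][1] = (4)*(-9) + (5)*(0) + (-7)*(6) = -78
C[0][2] = (4)*(9) + (5)*(9) + (-7)*(6) = 39
C[1][0] = (2)*(0) + (-10)*(9) + (5)*(-5) = -115
C[1][1] = (2)*(-9) + (-10)*(0) + (5)*(6) = 12
C[1][2] = (2)*(9) + (-10)*(9) + (5)*(6) = -42
... (3 more cells)
= [[80, -78, 39], [-115, 12, -42], [41, 12, -141]]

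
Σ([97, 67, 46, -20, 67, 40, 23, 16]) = 97 + 67 + 46 + (-20) + 67 + 40 + 23 + 16
= 336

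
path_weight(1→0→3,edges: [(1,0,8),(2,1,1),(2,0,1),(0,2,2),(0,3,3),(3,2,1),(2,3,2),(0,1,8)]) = 11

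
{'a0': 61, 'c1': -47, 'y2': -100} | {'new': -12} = {'a0': 61, 'c1': -47, 'y2': -100, 'new': -12}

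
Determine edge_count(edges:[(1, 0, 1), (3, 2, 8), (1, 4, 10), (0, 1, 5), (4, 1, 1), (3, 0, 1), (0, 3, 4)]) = 7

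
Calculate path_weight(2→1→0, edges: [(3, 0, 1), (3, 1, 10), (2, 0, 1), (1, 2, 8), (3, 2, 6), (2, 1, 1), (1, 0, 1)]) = w(2→1)=1 + w(1→0)=1
= 2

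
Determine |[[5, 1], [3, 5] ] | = (5)*(5) - (1)*(3)
= 22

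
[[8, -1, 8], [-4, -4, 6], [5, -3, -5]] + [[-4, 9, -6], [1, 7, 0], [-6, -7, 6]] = [[4, 8, 2], [-3, 3, 6], [-1, -10, 1]]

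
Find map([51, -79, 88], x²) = [2601, 6241, 7744]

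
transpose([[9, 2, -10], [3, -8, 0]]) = [[9, 3], [2, -8], [-10, 0]]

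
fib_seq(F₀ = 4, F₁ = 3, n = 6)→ F_2 = F_1 + F_0 = 7
F_3 = F_2 + F_1 = 10
F_4 = F_3 + F_2 = 17
...
= [4, 3, 7, 10, 17, 27]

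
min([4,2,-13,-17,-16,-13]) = -17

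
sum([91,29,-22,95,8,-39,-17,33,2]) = 180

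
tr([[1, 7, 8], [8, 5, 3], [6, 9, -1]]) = diagonal: 1 + 5 + (-1)
= 5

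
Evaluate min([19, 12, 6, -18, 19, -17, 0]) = -18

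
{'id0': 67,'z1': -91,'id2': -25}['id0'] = 67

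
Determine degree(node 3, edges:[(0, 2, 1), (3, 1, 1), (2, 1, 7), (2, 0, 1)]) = 1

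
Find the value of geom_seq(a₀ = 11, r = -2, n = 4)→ [11, -22, 44, -88]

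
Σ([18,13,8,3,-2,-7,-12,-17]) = 4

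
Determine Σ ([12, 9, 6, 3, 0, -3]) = 12 + 9 + 6 + 3 + 0 + (-3)
= 27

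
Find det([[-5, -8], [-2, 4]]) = (-5)*(4) - (-8)*(-2)
= -36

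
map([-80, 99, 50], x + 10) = -80+10=-70, 99+10=109, 50+10=60
= [-70, 109, 60]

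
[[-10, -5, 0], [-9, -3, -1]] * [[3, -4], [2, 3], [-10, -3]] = [[-40, 25], [-23, 30]]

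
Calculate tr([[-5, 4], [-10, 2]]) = diagonal: (-5) + 2
= -3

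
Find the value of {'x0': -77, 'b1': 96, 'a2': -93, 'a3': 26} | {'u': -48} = {'x0': -77, 'b1': 96, 'a2': -93, 'a3': 26, 'u': -48}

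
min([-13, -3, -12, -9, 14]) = -13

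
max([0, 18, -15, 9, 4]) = 18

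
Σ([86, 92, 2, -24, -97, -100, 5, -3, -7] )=-46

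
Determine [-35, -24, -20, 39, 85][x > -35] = keep x where x > -35: -35✗, -24✓, -20✓, 39✓, 85✓
= [-24, -20, 39, 85]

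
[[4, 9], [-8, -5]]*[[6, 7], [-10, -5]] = [[-66, -17], [2, -31]]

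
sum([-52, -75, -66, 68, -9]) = -134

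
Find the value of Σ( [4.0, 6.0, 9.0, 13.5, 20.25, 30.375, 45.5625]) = 128.6875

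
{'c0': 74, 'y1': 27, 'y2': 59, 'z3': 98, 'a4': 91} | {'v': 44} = {'c0': 74, 'y1': 27, 'y2': 59, 'z3': 98, 'a4': 91, 'v': 44}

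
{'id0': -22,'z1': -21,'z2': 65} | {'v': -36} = {'id0': -22, 'z1': -21, 'z2': 65, 'v': -36}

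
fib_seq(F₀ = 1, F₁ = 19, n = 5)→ F_2 = F_1 + F_0 = 20
F_3 = F_2 + F_1 = 39
F_4 = F_3 + F_2 = 59
= [1, 19, 20, 39, 59]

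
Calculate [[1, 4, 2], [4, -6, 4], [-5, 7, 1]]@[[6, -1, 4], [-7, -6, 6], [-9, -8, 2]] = C[0][0] = (1)*(6) + (4)*(-7) + (2)*(-9) = -40
C[0][1] = (1)*(-1) + (4)*(-6) + (2)*(-8) = -41
C[0][2] = (1)*(4) + (4)*(6) + (2)*(2) = 32
C[1][0] = (4)*(6) + (-6)*(-7) + (4)*(-9) = 30
C[1][1] = (4)*(-1) + (-6)*(-6) + (4)*(-8) = 0
C[1][2] = (4)*(4) + (-6)*(6) + (4)*(2) = -12
... (3 more cells)
= [[-40, -41, 32], [30, 0, -12], [-88, -45, 24]]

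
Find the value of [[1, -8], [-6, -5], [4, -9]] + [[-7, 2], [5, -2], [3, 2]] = [[-6, -6], [-1, -7], [7, -7]]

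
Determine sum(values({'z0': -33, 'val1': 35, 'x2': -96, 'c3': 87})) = -7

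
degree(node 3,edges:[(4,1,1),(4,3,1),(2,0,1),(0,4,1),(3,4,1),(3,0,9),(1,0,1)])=incident: (4,3), (3,4), (3,0)
= 3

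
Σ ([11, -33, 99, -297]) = 11 + -33 + 99 + -297
= -220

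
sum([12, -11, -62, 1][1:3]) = slice → [-11, -62]
(-11) + (-62)
= -73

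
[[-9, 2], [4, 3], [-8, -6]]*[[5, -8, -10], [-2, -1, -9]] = [[-49, 70, 72], [14, -35, -67], [-28, 70, 134]]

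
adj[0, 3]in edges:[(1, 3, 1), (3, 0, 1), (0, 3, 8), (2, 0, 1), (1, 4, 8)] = 8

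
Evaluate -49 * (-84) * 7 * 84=2420208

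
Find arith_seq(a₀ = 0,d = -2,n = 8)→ a_0 = 0 + 0*-2 = 0
a_1 = 0 + 1*-2 = -2
a_2 = 0 + 2*-2 = -4
...
= [0, -2, -4, -6, -8, -10, -12, -14]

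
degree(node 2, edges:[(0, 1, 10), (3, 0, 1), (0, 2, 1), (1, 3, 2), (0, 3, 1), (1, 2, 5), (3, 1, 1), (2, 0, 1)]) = incident: (0,2), (1,2), (2,0)
= 3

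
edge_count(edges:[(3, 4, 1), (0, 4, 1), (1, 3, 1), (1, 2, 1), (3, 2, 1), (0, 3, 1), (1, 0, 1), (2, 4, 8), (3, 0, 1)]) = 9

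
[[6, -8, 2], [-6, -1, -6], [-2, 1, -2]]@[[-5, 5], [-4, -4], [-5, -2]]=[[-8, 58], [64, -14], [16, -10]]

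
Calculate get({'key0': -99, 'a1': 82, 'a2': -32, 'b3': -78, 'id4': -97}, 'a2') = -32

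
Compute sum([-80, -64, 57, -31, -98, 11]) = -205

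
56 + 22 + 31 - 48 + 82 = 143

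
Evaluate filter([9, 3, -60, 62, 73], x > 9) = [62, 73]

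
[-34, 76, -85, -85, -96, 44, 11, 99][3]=-85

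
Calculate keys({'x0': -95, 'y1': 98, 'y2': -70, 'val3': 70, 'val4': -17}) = ['x0', 'y1', 'y2', 'val3', 'val4']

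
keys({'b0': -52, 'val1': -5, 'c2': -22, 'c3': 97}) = ['b0', 'val1', 'c2', 'c3']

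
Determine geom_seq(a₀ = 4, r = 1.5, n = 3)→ [4.0, 6.0, 9.0]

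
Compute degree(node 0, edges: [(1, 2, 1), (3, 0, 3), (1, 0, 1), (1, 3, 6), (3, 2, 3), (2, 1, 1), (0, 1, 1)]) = 3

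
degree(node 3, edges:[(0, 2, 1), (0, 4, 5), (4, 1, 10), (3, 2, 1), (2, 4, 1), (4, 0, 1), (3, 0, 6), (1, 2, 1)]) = 2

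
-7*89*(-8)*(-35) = -174440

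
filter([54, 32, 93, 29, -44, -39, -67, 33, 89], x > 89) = keep x where x > 89: 54✗, 32✗, 93✓, 29✗, -44✗, -39✗, -67✗, 33✗, 89✗
= [93]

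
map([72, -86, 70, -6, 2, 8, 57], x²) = [5184, 7396, 4900, 36, 4, 64, 3249]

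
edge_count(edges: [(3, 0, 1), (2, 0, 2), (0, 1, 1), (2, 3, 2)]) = 4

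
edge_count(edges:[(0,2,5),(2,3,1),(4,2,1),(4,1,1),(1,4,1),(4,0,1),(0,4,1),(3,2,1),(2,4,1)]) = 9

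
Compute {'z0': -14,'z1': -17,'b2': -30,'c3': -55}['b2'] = -30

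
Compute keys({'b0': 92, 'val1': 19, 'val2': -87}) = ['b0', 'val1', 'val2']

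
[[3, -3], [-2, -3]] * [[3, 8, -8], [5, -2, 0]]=C[0][0] = (3)*(3) + (-3)*(5) = -6
C[0][1] = (3)*(8) + (-3)*(-2) = 30
C[0][2] = (3)*(-8) + (-3)*(0) = -24
C[1][0] = (-2)*(3) + (-3)*(5) = -21
C[1][1] = (-2)*(8) + (-3)*(-2) = -10
C[1][2] = (-2)*(-8) + (-3)*(0) = 16
= [[-6, 30, -24], [-21, -10, 16]]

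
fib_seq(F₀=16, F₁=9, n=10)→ [16, 9, 25, 34, 59, 93, 152, 245, 397, 642]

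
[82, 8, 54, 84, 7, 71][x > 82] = keep x where x > 82: 82✗, 8✗, 54✗, 84✓, 7✗, 71✗
= [84]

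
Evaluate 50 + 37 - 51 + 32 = 68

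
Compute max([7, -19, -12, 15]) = 15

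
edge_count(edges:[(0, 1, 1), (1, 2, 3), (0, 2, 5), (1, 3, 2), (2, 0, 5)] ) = 5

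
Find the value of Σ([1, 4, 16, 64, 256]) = 341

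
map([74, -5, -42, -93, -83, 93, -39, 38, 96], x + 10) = [84, 5, -32, -83, -73, 103, -29, 48, 106]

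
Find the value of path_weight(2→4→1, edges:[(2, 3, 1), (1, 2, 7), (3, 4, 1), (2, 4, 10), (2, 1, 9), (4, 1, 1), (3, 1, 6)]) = 11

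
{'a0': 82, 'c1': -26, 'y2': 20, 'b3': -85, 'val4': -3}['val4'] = -3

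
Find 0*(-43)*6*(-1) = 0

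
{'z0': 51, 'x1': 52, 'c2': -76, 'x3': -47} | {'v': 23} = {'z0': 51, 'x1': 52, 'c2': -76, 'x3': -47, 'v': 23}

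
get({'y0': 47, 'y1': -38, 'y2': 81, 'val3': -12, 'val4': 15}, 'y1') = -38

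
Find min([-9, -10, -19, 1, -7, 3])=-19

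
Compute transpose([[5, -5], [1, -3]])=[[5, 1], [-5, -3]]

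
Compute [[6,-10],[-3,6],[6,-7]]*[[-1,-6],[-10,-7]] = C[0][0] = (6)*(-1) + (-10)*(-10) = 94
C[0][1] = (6)*(-6) + (-10)*(-7) = 34
C[1][0] = (-3)*(-1) + (6)*(-10) = -57
C[1][1] = (-3)*(-6) + (6)*(-7) = -24
C[2][0] = (6)*(-1) + (-7)*(-10) = 64
C[2][1] = (6)*(-6) + (-7)*(-7) = 13
= [[94, 34], [-57, -24], [64, 13]]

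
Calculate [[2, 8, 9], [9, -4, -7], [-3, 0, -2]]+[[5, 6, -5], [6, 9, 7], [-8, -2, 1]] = [[7, 14, 4], [15, 5, 0], [-11, -2, -1]]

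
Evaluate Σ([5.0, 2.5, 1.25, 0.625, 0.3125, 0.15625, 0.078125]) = 9.921875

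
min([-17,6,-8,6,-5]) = -17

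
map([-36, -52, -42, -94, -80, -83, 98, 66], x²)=[1296, 2704, 1764, 8836, 6400, 6889, 9604, 4356]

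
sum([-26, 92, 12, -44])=(-26) + 92 + 12 + (-44)
= 34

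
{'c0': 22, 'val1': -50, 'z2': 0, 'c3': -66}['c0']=22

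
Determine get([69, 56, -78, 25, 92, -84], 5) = -84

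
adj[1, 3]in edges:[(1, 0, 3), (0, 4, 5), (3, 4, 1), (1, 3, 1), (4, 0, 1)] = 1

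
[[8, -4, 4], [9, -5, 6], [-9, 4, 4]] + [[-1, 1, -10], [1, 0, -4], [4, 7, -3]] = [[7, -3, -6], [10, -5, 2], [-5, 11, 1]]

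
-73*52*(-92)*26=9080032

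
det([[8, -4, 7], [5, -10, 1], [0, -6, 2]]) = -282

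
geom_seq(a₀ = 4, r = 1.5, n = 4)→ a_0 = 4*1.5^0 = 4.0
a_1 = 4*1.5^1 = 6.0
a_2 = 4*1.5^2 = 9.0
...
= [4.0, 6.0, 9.0, 13.5]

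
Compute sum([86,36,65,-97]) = 86 + 36 + 65 + (-97)
= 90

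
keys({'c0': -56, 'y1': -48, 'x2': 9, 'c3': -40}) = ['c0', 'y1', 'x2', 'c3']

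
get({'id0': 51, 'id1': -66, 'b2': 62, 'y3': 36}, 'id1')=-66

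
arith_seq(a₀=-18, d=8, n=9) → [-18, -10, -2, 6, 14, 22, 30, 38, 46]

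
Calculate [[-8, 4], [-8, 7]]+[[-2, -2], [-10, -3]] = [[-10, 2], [-18, 4]]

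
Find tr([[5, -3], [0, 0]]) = 5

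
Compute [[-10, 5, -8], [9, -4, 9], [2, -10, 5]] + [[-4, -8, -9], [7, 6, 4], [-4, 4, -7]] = [[-14, -3, -17], [16, 2, 13], [-2, -6, -2]]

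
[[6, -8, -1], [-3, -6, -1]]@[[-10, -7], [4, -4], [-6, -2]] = [[-86, -8], [12, 47]]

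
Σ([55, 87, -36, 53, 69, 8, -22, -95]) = 55 + 87 + (-36) + 53 + 69 + 8 + (-22) + (-95)
= 119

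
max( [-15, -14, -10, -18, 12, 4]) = 12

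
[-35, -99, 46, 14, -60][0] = -35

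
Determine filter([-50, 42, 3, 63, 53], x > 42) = [63, 53]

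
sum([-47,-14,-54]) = (-47) + (-14) + (-54)
= -115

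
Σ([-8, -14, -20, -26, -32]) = -100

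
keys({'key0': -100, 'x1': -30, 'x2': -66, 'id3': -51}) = ['key0', 'x1', 'x2', 'id3']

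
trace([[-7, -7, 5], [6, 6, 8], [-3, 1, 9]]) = 8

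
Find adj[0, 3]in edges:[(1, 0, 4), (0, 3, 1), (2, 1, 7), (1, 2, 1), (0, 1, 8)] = 1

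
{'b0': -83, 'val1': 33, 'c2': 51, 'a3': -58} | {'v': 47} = {'b0': -83, 'val1': 33, 'c2': 51, 'a3': -58, 'v': 47}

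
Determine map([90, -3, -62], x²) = [8100, 9, 3844]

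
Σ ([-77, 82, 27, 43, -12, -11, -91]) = -39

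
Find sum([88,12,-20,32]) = 112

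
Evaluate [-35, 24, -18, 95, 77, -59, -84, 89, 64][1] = 24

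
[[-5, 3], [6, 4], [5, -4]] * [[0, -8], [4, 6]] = C[0][0] = (-5)*(0) + (3)*(4) = 12
C[0][1] = (-5)*(-8) + (3)*(6) = 58
C[1][0] = (6)*(0) + (4)*(4) = 16
C[1][1] = (6)*(-8) + (4)*(6) = -24
C[2][0] = (5)*(0) + (-4)*(4) = -16
C[2][1] = (5)*(-8) + (-4)*(6) = -64
= [[12, 58], [16, -24], [-16, -64]]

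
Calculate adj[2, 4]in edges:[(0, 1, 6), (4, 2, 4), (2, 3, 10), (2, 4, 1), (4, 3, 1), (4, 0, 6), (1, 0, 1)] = 1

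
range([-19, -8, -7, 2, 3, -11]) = 22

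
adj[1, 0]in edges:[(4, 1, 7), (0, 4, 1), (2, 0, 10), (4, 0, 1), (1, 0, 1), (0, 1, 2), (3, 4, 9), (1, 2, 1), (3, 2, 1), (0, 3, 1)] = 1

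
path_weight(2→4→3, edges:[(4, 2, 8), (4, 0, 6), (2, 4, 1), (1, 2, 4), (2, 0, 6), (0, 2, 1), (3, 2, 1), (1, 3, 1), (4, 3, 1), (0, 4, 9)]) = 2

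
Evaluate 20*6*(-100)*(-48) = 576000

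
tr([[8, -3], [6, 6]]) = 14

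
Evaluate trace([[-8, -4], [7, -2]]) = -10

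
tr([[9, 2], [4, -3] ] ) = 6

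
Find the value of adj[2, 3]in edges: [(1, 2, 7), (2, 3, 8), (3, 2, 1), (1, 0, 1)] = 8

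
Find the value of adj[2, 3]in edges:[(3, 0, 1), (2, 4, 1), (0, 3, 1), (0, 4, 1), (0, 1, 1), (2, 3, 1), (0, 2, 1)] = 1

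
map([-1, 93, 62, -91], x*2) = -1*2=-2, 93*2=186, 62*2=124, -91*2=-182
= [-2, 186, 124, -182]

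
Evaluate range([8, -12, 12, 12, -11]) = 24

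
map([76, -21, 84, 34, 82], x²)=(76)²=5776, (-21)²=441, (84)²=7056, (34)²=1156, (82)²=6724
= [5776, 441, 7056, 1156, 6724]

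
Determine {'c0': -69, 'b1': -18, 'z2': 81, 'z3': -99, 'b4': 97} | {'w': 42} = {'c0': -69, 'b1': -18, 'z2': 81, 'z3': -99, 'b4': 97, 'w': 42}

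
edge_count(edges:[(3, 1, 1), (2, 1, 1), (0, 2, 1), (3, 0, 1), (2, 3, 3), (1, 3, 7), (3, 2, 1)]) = 7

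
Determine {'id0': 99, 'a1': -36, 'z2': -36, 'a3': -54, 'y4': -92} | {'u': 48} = {'id0': 99, 'a1': -36, 'z2': -36, 'a3': -54, 'y4': -92, 'u': 48}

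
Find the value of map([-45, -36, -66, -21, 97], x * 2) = [-90, -72, -132, -42, 194]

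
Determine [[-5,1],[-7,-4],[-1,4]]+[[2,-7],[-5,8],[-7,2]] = [[-3, -6], [-12, 4], [-8, 6]]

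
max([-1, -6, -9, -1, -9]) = -1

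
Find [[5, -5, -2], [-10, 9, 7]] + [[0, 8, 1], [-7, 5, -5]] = [[5, 3, -1], [-17, 14, 2]]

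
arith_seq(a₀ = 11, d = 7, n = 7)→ a_0 = 11 + 0*7 = 11
a_1 = 11 + 1*7 = 18
a_2 = 11 + 2*7 = 25
...
= [11, 18, 25, 32, 39, 46, 53]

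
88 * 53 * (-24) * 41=-4589376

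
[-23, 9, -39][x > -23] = keep x where x > -23: -23✗, 9✓, -39✗
= [9]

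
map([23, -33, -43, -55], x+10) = 23+10=33, -33+10=-23, -43+10=-33, -55+10=-45
= [33, -23, -33, -45]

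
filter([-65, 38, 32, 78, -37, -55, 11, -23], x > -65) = [38, 32, 78, -37, -55, 11, -23]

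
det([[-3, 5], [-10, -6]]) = (-3)*(-6) - (5)*(-10)
= 68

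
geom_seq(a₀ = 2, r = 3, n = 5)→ a_0 = 2*3^0 = 2
a_1 = 2*3^1 = 6
a_2 = 2*3^2 = 18
...
= [2, 6, 18, 54, 162]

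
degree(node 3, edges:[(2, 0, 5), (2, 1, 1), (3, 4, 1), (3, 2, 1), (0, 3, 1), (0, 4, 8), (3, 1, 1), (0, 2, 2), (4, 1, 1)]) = 4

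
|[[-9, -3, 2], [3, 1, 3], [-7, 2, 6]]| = (1)*(-9)*det([[1, 3], [2, 6]]) + (-1)*(-3)*det([[3, 3], [-7, 6]]) + (1)*(2)*det([[3, 1], [-7, 2]])
= 0 + 117 + 26
= 143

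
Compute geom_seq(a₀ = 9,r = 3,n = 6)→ [9, 27, 81, 243, 729, 2187]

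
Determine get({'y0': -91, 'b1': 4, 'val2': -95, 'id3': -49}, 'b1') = 4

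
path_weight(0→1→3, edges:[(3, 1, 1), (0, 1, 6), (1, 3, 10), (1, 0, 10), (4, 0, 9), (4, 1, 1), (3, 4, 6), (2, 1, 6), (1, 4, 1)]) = w(0→1)=6 + w(1→3)=10
= 16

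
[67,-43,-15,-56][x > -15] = keep x where x > -15: 67✓, -43✗, -15✗, -56✗
= [67]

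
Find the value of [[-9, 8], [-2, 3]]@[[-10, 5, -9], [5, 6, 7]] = [[130, 3, 137], [35, 8, 39]]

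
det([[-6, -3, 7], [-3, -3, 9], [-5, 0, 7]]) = (1)*(-6)*det([[-3, 9], [0, 7]]) + (-1)*(-3)*det([[-3, 9], [-5, 7]]) + (1)*(7)*det([[-3, -3], [-5, 0]])
= 126 + 72 + -105
= 93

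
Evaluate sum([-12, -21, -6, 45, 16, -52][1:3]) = slice → [-21, -6]
(-21) + (-6)
= -27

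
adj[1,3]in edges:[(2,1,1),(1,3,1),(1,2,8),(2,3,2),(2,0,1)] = 1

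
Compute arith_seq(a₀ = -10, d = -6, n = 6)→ [-10, -16, -22, -28, -34, -40]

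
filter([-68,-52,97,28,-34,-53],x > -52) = [97, 28, -34]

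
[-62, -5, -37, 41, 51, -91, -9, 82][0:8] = [-62, -5, -37, 41, 51, -91, -9, 82]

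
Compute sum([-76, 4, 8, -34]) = (-76) + 4 + 8 + (-34)
= -98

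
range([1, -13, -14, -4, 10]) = 24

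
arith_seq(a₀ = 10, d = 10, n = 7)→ a_0 = 10 + 0*10 = 10
a_1 = 10 + 1*10 = 20
a_2 = 10 + 2*10 = 30
...
= [10, 20, 30, 40, 50, 60, 70]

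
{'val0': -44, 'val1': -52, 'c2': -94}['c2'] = -94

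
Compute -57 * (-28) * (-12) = -19152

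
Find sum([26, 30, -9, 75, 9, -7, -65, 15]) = 26 + 30 + (-9) + 75 + 9 + (-7) + (-65) + 15
= 74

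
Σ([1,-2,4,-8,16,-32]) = -21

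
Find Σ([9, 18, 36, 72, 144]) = 279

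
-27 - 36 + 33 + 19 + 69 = 58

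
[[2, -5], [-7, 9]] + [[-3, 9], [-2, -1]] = [[-1, 4], [-9, 8]]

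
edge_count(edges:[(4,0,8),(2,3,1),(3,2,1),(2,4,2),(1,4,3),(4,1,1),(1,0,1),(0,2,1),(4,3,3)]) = 9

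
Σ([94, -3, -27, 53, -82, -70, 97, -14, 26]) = 94 + (-3) + (-27) + 53 + (-82) + (-70) + 97 + (-14) + 26
= 74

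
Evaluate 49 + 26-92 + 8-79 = -88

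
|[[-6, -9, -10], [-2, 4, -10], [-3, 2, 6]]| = (1)*(-6)*det([[4, -10], [2, 6]]) + (-1)*(-9)*det([[-2, -10], [-3, 6]]) + (1)*(-10)*det([[-2, 4], [-3, 2]])
= -264 + -378 + -80
= -722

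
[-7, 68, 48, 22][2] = 48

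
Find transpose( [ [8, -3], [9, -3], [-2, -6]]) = [[8, 9, -2], [-3, -3, -6]]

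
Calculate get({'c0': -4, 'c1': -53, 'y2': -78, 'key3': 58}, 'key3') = 58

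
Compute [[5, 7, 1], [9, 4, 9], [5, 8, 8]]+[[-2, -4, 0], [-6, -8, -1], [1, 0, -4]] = [[3, 3, 1], [3, -4, 8], [6, 8, 4]]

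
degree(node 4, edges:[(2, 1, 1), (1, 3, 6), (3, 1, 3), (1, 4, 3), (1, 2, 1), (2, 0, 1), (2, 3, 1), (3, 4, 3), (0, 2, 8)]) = 2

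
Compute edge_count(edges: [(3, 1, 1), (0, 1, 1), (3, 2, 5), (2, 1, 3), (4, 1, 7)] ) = 5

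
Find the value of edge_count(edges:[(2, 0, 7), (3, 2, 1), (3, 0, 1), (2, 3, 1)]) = 4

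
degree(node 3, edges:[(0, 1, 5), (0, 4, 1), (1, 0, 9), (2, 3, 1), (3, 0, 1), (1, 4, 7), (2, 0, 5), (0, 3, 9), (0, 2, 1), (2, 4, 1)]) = incident: (2,3), (3,0), (0,3)
= 3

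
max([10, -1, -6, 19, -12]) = 19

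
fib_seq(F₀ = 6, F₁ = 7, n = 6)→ F_2 = F_1 + F_0 = 13
F_3 = F_2 + F_1 = 20
F_4 = F_3 + F_2 = 33
...
= [6, 7, 13, 20, 33, 53]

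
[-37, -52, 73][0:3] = [-37, -52, 73]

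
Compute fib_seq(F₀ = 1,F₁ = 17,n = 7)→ [1, 17, 18, 35, 53, 88, 141]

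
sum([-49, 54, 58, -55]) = (-49) + 54 + 58 + (-55)
= 8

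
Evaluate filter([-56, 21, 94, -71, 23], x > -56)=keep x where x > -56: -56✗, 21✓, 94✓, -71✗, 23✓
= [21, 94, 23]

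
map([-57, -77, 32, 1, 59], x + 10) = -57+10=-47, -77+10=-67, 32+10=42, 1+10=11, 59+10=69
= [-47, -67, 42, 11, 69]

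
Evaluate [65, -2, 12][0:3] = [65, -2, 12]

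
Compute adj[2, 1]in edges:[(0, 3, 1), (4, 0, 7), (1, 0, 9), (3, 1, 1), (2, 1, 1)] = 1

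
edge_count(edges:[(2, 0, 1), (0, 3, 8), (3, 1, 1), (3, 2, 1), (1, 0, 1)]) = 5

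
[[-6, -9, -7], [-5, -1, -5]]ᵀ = [[-6, -5], [-9, -1], [-7, -5]]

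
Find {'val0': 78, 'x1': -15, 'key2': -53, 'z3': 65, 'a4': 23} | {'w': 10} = {'val0': 78, 'x1': -15, 'key2': -53, 'z3': 65, 'a4': 23, 'w': 10}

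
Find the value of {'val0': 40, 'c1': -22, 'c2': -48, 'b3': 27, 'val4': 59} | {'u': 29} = {'val0': 40, 'c1': -22, 'c2': -48, 'b3': 27, 'val4': 59, 'u': 29}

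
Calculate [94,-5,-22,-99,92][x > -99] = keep x where x > -99: 94✓, -5✓, -22✓, -99✗, 92✓
= [94, -5, -22, 92]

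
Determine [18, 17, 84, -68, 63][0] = 18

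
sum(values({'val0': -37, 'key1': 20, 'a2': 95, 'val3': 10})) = (-37) + 20 + 95 + 10
= 88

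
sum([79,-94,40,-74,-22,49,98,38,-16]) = 98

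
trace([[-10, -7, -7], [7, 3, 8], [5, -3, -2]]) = diagonal: (-10) + 3 + (-2)
= -9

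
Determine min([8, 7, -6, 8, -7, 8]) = -7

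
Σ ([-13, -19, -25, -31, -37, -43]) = -168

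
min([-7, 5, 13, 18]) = -7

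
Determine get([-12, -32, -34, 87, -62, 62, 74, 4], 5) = 62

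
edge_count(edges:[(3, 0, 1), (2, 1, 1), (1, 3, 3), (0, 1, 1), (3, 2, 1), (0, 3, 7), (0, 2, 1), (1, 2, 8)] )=8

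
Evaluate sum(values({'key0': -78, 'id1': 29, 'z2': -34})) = -83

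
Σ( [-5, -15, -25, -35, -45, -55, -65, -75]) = (-5) + (-15) + (-25) + (-35) + (-45) + (-55) + (-65) + (-75)
= -320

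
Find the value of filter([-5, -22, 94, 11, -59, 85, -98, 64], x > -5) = keep x where x > -5: -5✗, -22✗, 94✓, 11✓, -59✗, 85✓, -98✗, 64✓
= [94, 11, 85, 64]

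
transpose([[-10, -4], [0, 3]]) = [[-10, 0], [-4, 3]]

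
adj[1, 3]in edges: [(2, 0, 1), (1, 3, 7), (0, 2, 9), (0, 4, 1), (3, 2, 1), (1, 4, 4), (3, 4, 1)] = 7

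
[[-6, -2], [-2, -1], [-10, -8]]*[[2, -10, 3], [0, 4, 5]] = [[-12, 52, -28], [-4, 16, -11], [-20, 68, -70]]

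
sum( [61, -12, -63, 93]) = 61 + (-12) + (-63) + 93
= 79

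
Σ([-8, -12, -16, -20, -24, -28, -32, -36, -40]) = (-8) + (-12) + (-16) + (-20) + (-24) + (-28) + (-32) + (-36) + (-40)
= -216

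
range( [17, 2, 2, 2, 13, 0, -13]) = 30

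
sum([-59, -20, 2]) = (-59) + (-20) + 2
= -77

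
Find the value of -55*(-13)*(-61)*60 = -2616900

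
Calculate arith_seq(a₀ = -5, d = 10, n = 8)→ [-5, 5, 15, 25, 35, 45, 55, 65]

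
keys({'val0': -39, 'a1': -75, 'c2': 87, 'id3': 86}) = ['val0', 'a1', 'c2', 'id3']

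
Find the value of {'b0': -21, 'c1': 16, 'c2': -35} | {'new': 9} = {'b0': -21, 'c1': 16, 'c2': -35, 'new': 9}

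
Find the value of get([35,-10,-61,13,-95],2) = -61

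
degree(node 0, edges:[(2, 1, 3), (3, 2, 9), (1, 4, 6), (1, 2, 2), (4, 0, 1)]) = incident: (4,0)
= 1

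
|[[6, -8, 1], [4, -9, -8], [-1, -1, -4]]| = -37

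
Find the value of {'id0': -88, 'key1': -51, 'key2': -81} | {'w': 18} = {'id0': -88, 'key1': -51, 'key2': -81, 'w': 18}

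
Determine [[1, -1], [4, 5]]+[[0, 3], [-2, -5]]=[[1, 2], [2, 0]]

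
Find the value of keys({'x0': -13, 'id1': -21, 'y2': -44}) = ['x0', 'id1', 'y2']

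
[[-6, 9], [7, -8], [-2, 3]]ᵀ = [[-6, 7, -2], [9, -8, 3]]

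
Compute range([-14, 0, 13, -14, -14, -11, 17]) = 31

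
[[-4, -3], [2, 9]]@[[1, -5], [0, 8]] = C[0][0] = (-4)*(1) + (-3)*(0) = -4
C[0][1] = (-4)*(-5) + (-3)*(8) = -4
C[1][0] = (2)*(1) + (9)*(0) = 2
C[1][1] = (2)*(-5) + (9)*(8) = 62
= [[-4, -4], [2, 62]]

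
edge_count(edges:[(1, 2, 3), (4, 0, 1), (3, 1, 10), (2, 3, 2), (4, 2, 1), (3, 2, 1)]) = 6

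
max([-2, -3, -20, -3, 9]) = 9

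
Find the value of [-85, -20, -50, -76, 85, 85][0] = -85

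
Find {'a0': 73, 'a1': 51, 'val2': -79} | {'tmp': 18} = {'a0': 73, 'a1': 51, 'val2': -79, 'tmp': 18}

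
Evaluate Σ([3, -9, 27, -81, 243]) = 3 + -9 + 27 + -81 + 243
= 183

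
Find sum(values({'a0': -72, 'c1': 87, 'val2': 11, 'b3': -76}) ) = (-72) + 87 + 11 + (-76)
= -50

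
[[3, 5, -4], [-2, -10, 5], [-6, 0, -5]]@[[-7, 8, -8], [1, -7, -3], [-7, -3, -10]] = C[0][0] = (3)*(-7) + (5)*(1) + (-4)*(-7) = 12
C[0][1] = (3)*(8) + (5)*(-7) + (-4)*(-3) = 1
C[0][2] = (3)*(-8) + (5)*(-3) + (-4)*(-10) = 1
C[1][0] = (-2)*(-7) + (-10)*(1) + (5)*(-7) = -31
C[1][1] = (-2)*(8) + (-10)*(-7) + (5)*(-3) = 39
C[1][2] = (-2)*(-8) + (-10)*(-3) + (5)*(-10) = -4
... (3 more cells)
= [[12, 1, 1], [-31, 39, -4], [77, -33, 98]]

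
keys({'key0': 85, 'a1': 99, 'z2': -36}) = ['key0', 'a1', 'z2']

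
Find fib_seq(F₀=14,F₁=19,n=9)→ F_2 = F_1 + F_0 = 33
F_3 = F_2 + F_1 = 52
F_4 = F_3 + F_2 = 85
...
= [14, 19, 33, 52, 85, 137, 222, 359, 581]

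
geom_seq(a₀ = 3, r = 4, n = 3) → [3, 12, 48]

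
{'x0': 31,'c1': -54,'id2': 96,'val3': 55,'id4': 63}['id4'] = 63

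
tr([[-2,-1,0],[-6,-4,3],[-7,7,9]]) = diagonal: (-2) + (-4) + 9
= 3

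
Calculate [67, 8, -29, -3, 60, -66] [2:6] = [-29, -3, 60, -66]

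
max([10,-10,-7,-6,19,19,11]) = 19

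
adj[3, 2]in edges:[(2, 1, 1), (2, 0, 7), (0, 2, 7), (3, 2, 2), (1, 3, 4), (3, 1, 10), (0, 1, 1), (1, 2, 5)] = 2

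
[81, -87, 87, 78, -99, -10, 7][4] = -99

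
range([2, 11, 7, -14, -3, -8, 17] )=31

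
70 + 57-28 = 99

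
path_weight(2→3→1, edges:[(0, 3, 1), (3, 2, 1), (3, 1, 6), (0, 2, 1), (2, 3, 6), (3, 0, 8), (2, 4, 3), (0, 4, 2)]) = w(2→3)=6 + w(3→1)=6
= 12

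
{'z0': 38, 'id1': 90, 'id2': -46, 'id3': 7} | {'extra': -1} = {'z0': 38, 'id1': 90, 'id2': -46, 'id3': 7, 'extra': -1}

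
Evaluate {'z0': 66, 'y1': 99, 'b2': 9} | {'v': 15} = {'z0': 66, 'y1': 99, 'b2': 9, 'v': 15}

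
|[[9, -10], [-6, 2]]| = (9)*(2) - (-10)*(-6)
= -42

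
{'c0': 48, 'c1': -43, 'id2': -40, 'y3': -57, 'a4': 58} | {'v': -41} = {'c0': 48, 'c1': -43, 'id2': -40, 'y3': -57, 'a4': 58, 'v': -41}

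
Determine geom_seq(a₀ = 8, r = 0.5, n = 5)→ a_0 = 8*0.5^0 = 8.0
a_1 = 8*0.5^1 = 4.0
a_2 = 8*0.5^2 = 2.0
...
= [8.0, 4.0, 2.0, 1.0, 0.5]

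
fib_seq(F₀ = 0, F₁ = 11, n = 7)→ F_2 = F_1 + F_0 = 11
F_3 = F_2 + F_1 = 22
F_4 = F_3 + F_2 = 33
...
= [0, 11, 11, 22, 33, 55, 88]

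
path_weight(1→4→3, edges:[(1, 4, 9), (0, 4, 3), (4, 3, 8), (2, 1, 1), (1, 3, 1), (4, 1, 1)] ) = w(1→4)=9 + w(4→3)=8
= 17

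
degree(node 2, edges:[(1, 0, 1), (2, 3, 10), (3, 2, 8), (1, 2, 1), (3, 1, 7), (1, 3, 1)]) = 3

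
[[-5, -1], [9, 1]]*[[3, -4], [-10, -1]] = [[-5, 21], [17, -37]]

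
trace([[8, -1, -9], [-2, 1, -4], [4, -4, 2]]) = 11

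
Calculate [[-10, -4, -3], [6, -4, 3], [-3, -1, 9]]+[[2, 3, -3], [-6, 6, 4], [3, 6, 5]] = [[-8, -1, -6], [0, 2, 7], [0, 5, 14]]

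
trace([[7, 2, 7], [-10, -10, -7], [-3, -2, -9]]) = diagonal: 7 + (-10) + (-9)
= -12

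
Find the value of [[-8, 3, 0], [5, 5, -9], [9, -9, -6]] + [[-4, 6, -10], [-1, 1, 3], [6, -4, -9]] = [[-12, 9, -10], [4, 6, -6], [15, -13, -15]]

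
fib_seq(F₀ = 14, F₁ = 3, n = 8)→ F_2 = F_1 + F_0 = 17
F_3 = F_2 + F_1 = 20
F_4 = F_3 + F_2 = 37
...
= [14, 3, 17, 20, 37, 57, 94, 151]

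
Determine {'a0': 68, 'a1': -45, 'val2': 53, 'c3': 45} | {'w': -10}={'a0': 68, 'a1': -45, 'val2': 53, 'c3': 45, 'w': -10}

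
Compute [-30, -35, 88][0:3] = [-30, -35, 88]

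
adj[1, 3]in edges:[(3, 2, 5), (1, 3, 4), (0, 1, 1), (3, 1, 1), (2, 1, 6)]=4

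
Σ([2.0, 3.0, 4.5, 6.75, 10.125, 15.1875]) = 41.5625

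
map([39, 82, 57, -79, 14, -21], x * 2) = [78, 164, 114, -158, 28, -42]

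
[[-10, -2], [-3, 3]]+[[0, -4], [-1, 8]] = [[-10, -6], [-4, 11]]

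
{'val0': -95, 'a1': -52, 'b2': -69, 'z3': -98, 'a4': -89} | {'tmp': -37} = {'val0': -95, 'a1': -52, 'b2': -69, 'z3': -98, 'a4': -89, 'tmp': -37}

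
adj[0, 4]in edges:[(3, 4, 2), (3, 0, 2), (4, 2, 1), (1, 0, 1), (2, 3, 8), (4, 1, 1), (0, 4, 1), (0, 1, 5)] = 1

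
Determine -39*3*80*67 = -627120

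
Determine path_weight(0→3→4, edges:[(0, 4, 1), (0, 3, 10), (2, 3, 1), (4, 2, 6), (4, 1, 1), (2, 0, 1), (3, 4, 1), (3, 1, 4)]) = 11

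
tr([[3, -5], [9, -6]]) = diagonal: 3 + (-6)
= -3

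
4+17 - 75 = -54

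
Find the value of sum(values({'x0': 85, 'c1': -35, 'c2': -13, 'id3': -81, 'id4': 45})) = 1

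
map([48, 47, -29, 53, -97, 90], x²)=(48)²=2304, (47)²=2209, (-29)²=841, (53)²=2809, (-97)²=9409, (90)²=8100
= [2304, 2209, 841, 2809, 9409, 8100]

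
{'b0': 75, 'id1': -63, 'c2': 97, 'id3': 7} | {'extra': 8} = {'b0': 75, 'id1': -63, 'c2': 97, 'id3': 7, 'extra': 8}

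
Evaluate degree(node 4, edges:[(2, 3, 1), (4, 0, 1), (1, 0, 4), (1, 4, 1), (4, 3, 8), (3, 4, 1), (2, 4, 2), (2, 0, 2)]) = 5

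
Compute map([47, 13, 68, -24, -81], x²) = [2209, 169, 4624, 576, 6561]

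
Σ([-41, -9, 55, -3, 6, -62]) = -54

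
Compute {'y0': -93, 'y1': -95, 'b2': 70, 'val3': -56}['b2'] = 70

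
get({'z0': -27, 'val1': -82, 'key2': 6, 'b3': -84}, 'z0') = -27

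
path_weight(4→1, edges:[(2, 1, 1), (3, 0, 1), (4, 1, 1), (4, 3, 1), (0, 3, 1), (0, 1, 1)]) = w(4→1)=1
= 1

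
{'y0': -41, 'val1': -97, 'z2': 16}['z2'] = 16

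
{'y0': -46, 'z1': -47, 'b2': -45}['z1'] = -47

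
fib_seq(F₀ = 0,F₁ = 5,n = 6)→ F_2 = F_1 + F_0 = 5
F_3 = F_2 + F_1 = 10
F_4 = F_3 + F_2 = 15
...
= [0, 5, 5, 10, 15, 25]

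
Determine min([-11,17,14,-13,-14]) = -14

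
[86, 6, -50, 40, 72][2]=-50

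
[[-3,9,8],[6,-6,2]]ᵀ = [[-3, 6], [9, -6], [8, 2]]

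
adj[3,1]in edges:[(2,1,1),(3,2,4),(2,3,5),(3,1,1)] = 1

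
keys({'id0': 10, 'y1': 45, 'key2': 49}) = ['id0', 'y1', 'key2']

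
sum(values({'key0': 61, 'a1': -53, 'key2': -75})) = -67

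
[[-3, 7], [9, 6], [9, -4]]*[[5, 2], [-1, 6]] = [[-22, 36], [39, 54], [49, -6]]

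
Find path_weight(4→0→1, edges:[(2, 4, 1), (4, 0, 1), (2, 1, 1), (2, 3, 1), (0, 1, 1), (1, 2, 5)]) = 2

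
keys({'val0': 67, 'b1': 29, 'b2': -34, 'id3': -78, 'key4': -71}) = ['val0', 'b1', 'b2', 'id3', 'key4']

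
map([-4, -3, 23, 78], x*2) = [-8, -6, 46, 156]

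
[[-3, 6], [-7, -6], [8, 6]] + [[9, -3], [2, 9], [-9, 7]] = [[6, 3], [-5, 3], [-1, 13]]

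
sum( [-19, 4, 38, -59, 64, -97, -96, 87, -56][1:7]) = slice → [4, 38, -59, 64, -97, -96]
4 + 38 + (-59) + 64 + (-97) + (-96)
= -146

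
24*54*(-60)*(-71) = 5520960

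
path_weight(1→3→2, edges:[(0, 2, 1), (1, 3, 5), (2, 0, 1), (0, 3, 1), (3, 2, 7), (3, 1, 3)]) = w(1→3)=5 + w(3→2)=7
= 12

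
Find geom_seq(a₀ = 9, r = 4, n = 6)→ a_0 = 9*4^0 = 9
a_1 = 9*4^1 = 36
a_2 = 9*4^2 = 144
...
= [9, 36, 144, 576, 2304, 9216]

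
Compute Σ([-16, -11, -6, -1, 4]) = -30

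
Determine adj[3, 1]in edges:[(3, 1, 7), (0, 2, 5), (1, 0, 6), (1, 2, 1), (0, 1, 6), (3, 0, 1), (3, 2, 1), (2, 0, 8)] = 7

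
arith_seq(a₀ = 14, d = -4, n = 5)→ a_0 = 14 + 0*-4 = 14
a_1 = 14 + 1*-4 = 10
a_2 = 14 + 2*-4 = 6
...
= [14, 10, 6, 2, -2]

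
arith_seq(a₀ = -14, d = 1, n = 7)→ a_0 = -14 + 0*1 = -14
a_1 = -14 + 1*1 = -13
a_2 = -14 + 2*1 = -12
...
= [-14, -13, -12, -11, -10, -9, -8]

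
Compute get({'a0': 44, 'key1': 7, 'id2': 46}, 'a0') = 44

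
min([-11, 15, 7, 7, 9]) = -11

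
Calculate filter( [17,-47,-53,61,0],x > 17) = keep x where x > 17: 17✗, -47✗, -53✗, 61✓, 0✗
= [61]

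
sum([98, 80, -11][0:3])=167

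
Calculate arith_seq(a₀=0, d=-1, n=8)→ [0, -1, -2, -3, -4, -5, -6, -7]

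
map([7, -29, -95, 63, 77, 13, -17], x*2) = 7*2=14, -29*2=-58, -95*2=-190, 63*2=126, 77*2=154, 13*2=26, -17*2=-34
= [14, -58, -190, 126, 154, 26, -34]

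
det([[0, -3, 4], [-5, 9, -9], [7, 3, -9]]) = (1)*(0)*det([[9, -9], [3, -9]]) + (-1)*(-3)*det([[-5, -9], [7, -9]]) + (1)*(4)*det([[-5, 9], [7, 3]])
= 0 + 324 + -312
= 12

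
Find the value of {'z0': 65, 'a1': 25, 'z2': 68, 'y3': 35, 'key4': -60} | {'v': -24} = {'z0': 65, 'a1': 25, 'z2': 68, 'y3': 35, 'key4': -60, 'v': -24}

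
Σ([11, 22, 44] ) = 77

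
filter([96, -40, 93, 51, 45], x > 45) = [96, 93, 51]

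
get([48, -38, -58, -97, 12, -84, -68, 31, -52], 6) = -68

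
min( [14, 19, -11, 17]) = -11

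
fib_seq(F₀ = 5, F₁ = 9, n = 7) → F_2 = F_1 + F_0 = 14
F_3 = F_2 + F_1 = 23
F_4 = F_3 + F_2 = 37
...
= [5, 9, 14, 23, 37, 60, 97]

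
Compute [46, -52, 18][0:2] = [46, -52]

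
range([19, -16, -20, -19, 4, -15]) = 39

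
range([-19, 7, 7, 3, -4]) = 26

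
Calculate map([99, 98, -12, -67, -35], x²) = (99)²=9801, (98)²=9604, (-12)²=144, (-67)²=4489, (-35)²=1225
= [9801, 9604, 144, 4489, 1225]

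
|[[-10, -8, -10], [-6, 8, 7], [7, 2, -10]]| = (1)*(-10)*det([[8, 7], [2, -10]]) + (-1)*(-8)*det([[-6, 7], [7, -10]]) + (1)*(-10)*det([[-6, 8], [7, 2]])
= 940 + 88 + 680
= 1708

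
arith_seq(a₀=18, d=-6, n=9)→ [18, 12, 6, 0, -6, -12, -18, -24, -30]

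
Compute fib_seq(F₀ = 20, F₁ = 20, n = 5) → [20, 20, 40, 60, 100]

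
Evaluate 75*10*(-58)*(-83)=3610500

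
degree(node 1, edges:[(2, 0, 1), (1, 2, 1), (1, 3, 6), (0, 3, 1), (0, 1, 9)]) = incident: (1,2), (1,3), (0,1)
= 3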